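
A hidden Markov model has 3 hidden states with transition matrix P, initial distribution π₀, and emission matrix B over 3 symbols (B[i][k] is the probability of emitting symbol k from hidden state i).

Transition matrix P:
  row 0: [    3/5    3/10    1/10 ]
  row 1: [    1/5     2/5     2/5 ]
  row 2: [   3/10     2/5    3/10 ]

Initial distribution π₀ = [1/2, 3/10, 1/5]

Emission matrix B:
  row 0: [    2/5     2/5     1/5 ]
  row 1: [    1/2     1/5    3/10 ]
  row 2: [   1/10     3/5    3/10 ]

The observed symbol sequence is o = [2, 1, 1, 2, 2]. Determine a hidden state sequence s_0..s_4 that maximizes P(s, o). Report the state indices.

path = [0, 0, 0, 0, 0]

t=0: δ = [1.000e-01, 9.000e-02, 6.000e-02]  (obs o_0=2)
t=1: δ = [2.400e-02, 7.200e-03, 2.160e-02]  ψ = [0, 1, 1]  (obs o_1=1)
t=2: δ = [5.760e-03, 1.728e-03, 3.888e-03]  ψ = [0, 2, 2]  (obs o_2=1)
t=3: δ = [6.912e-04, 5.184e-04, 3.499e-04]  ψ = [0, 0, 2]  (obs o_3=2)
t=4: δ = [8.294e-05, 6.221e-05, 6.221e-05]  ψ = [0, 0, 1]  (obs o_4=2)
backtrack: best end state = 0; path = [0, 0, 0, 0, 0]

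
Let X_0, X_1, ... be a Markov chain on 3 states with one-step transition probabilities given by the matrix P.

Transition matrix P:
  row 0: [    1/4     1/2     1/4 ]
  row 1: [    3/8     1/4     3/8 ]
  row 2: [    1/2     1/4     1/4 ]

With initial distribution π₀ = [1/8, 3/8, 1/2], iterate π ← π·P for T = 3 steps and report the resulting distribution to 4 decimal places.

t=0: π = [0.1250, 0.3750, 0.5000]
t=1: π = [0.4219, 0.2813, 0.2969]
t=2: π = [0.3594, 0.3555, 0.2852]
t=3: π = [0.3657, 0.3398, 0.2944]

π = [0.3657, 0.3398, 0.2944]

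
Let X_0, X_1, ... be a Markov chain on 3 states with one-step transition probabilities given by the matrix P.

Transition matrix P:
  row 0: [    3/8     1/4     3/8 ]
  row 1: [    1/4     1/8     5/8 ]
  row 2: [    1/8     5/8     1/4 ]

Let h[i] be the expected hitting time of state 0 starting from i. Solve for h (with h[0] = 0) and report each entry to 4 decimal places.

First-step conditioning: h[0] = 0; for i ≠ 0, h[i] = 1 + Σ_k P[i][k]·h[k].
  h[1] = 1 + 1/8·h[1] + 5/8·h[2]
  h[2] = 1 + 5/8·h[1] + 1/4·h[2]
Solving the 2×2 linear system over states ≠ 0 gives exactly h = [0, 88/17, 96/17] (h[0] = 0 is the target).

h = [0.0000, 5.1765, 5.6471]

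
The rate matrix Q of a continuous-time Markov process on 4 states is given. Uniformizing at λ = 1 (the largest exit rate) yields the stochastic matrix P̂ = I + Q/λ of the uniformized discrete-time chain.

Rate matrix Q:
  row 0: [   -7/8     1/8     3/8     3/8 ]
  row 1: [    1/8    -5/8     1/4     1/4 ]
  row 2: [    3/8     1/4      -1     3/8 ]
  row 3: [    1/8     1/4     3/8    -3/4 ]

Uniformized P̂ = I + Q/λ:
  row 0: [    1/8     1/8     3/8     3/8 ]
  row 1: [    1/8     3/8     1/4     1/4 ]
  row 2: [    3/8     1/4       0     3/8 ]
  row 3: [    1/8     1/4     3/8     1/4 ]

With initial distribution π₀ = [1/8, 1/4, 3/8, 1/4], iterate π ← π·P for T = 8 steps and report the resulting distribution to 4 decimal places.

t=0: π = [0.1250, 0.2500, 0.3750, 0.2500]
t=1: π = [0.2188, 0.2656, 0.2031, 0.3125]
t=2: π = [0.1758, 0.2559, 0.2656, 0.3027]
t=3: π = [0.1914, 0.2600, 0.2434, 0.3052]
t=4: π = [0.1859, 0.2586, 0.2512, 0.3044]
t=5: π = [0.1878, 0.2591, 0.2485, 0.3046]
t=6: π = [0.1871, 0.2589, 0.2494, 0.3045]
t=7: π = [0.1874, 0.2590, 0.2491, 0.3046]
t=8: π = [0.1873, 0.2590, 0.2492, 0.3046]

π = [0.1873, 0.2590, 0.2492, 0.3046]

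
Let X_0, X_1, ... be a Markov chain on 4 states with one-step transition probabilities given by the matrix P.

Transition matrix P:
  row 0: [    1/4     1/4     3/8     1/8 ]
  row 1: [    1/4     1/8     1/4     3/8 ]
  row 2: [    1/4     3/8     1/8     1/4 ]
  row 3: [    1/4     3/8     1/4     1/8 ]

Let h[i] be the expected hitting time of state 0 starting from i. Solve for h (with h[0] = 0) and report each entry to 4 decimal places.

First-step conditioning: h[0] = 0; for i ≠ 0, h[i] = 1 + Σ_k P[i][k]·h[k].
  h[1] = 1 + 1/8·h[1] + 1/4·h[2] + 3/8·h[3]
  h[2] = 1 + 3/8·h[1] + 1/8·h[2] + 1/4·h[3]
  h[3] = 1 + 3/8·h[1] + 1/4·h[2] + 1/8·h[3]
Solving the 3×3 linear system over states ≠ 0 gives exactly h = [0, 4, 4, 4] (h[0] = 0 is the target).

h = [0.0000, 4.0000, 4.0000, 4.0000]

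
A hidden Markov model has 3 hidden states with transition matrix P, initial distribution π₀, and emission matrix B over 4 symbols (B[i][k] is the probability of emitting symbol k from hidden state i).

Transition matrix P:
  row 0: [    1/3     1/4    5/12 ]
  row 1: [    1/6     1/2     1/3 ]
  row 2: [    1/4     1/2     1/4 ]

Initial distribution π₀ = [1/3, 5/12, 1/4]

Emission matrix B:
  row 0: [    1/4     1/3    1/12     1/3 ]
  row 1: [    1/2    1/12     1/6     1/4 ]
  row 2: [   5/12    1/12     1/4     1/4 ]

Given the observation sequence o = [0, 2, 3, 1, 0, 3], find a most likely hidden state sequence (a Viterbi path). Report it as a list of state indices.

t=0: δ = [8.333e-02, 2.083e-01, 1.042e-01]  (obs o_0=0)
t=1: δ = [2.894e-03, 1.736e-02, 1.736e-02]  ψ = [1, 1, 1]  (obs o_1=2)
t=2: δ = [1.447e-03, 2.170e-03, 1.447e-03]  ψ = [2, 1, 1]  (obs o_2=3)
t=3: δ = [1.608e-04, 9.042e-05, 6.028e-05]  ψ = [0, 1, 1]  (obs o_3=1)
t=4: δ = [1.340e-05, 2.261e-05, 2.791e-05]  ψ = [0, 1, 0]  (obs o_4=0)
t=5: δ = [2.326e-06, 3.489e-06, 1.884e-06]  ψ = [2, 2, 1]  (obs o_5=3)
backtrack: best end state = 1; path = [1, 2, 0, 0, 2, 1]

path = [1, 2, 0, 0, 2, 1]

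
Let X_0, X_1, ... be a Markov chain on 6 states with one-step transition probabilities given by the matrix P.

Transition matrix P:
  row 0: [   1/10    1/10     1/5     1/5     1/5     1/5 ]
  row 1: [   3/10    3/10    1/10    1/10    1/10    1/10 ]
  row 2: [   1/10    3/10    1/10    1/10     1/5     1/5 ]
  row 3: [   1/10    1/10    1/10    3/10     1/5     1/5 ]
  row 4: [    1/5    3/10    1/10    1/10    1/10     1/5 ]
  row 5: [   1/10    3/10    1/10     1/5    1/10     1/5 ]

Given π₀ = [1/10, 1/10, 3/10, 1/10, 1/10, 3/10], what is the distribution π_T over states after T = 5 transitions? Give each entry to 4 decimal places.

t=0: π = [0.1000, 0.1000, 0.3000, 0.1000, 0.1000, 0.3000]
t=1: π = [0.1300, 0.2600, 0.1100, 0.1600, 0.1500, 0.1900]
t=2: π = [0.1670, 0.2420, 0.1130, 0.1640, 0.1400, 0.1740]
t=3: π = [0.1624, 0.2338, 0.1167, 0.1669, 0.1444, 0.1758]
t=4: π = [0.1612, 0.2341, 0.1162, 0.1672, 0.1446, 0.1766]
t=5: π = [0.1613, 0.2343, 0.1161, 0.1672, 0.1445, 0.1766]

π = [0.1613, 0.2343, 0.1161, 0.1672, 0.1445, 0.1766]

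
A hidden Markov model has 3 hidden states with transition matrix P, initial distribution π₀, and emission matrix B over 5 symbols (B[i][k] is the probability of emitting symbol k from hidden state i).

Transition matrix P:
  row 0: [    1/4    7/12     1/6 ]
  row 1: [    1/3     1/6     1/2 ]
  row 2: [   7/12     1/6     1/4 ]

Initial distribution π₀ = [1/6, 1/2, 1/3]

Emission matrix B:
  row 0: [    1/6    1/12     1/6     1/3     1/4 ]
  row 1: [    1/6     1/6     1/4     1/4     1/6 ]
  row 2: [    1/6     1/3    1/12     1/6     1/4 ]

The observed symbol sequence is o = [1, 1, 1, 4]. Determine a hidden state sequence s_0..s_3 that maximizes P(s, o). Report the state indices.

path = [1, 2, 2, 0]

t=0: δ = [1.389e-02, 8.333e-02, 1.111e-01]  (obs o_0=1)
t=1: δ = [5.401e-03, 3.086e-03, 1.389e-02]  ψ = [2, 2, 1]  (obs o_1=1)
t=2: δ = [6.752e-04, 5.251e-04, 1.157e-03]  ψ = [2, 0, 2]  (obs o_2=1)
t=3: δ = [1.688e-04, 6.564e-05, 7.234e-05]  ψ = [2, 0, 2]  (obs o_3=4)
backtrack: best end state = 0; path = [1, 2, 2, 0]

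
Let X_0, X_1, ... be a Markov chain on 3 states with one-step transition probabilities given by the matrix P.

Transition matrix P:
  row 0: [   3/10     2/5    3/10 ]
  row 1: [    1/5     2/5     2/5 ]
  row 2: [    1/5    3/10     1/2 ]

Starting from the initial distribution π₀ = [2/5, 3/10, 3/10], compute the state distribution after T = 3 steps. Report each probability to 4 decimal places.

t=0: π = [0.4000, 0.3000, 0.3000]
t=1: π = [0.2400, 0.3700, 0.3900]
t=2: π = [0.2240, 0.3610, 0.4150]
t=3: π = [0.2224, 0.3585, 0.4191]

π = [0.2224, 0.3585, 0.4191]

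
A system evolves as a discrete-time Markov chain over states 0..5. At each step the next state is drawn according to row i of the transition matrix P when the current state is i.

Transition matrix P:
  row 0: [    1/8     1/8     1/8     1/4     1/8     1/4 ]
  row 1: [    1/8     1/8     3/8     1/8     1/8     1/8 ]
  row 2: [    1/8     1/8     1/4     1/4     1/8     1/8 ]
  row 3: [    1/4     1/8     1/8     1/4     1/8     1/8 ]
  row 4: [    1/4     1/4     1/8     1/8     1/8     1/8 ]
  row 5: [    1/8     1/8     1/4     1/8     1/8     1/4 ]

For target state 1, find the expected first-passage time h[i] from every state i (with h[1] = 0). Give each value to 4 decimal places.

First-step conditioning: h[1] = 0; for i ≠ 1, h[i] = 1 + Σ_k P[i][k]·h[k].
  h[0] = 1 + 1/8·h[0] + 1/8·h[2] + 1/4·h[3] + 1/8·h[4] + 1/4·h[5]
  h[2] = 1 + 1/8·h[0] + 1/4·h[2] + 1/4·h[3] + 1/8·h[4] + 1/8·h[5]
  h[3] = 1 + 1/4·h[0] + 1/8·h[2] + 1/4·h[3] + 1/8·h[4] + 1/8·h[5]
  h[4] = 1 + 1/4·h[0] + 1/8·h[2] + 1/8·h[3] + 1/8·h[4] + 1/8·h[5]
  h[5] = 1 + 1/8·h[0] + 1/4·h[2] + 1/8·h[3] + 1/8·h[4] + 1/4·h[5]
Solving the 5×5 linear system over states ≠ 1 gives exactly h = [64/9, 0, 64/9, 64/9, 56/9, 64/9] (h[1] = 0 is the target).

h = [7.1111, 0.0000, 7.1111, 7.1111, 6.2222, 7.1111]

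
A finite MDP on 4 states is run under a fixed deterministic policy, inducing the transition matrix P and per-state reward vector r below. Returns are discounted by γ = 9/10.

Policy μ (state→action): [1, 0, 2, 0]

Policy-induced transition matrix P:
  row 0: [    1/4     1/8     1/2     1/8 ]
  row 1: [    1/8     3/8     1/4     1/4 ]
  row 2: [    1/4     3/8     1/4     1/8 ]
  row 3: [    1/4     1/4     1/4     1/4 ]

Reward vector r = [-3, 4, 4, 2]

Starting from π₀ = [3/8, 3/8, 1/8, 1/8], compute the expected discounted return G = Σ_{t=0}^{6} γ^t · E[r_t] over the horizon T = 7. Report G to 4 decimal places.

t=0: π = [0.3750, 0.3750, 0.1250, 0.1250], E[r] = 1.1250, γ^t·E[r] = 1.125000, running G = 1.125000
t=1: π = [0.2031, 0.2656, 0.3438, 0.1875], E[r] = 2.2031, γ^t·E[r] = 1.982813, running G = 3.107813
t=2: π = [0.2168, 0.3008, 0.3008, 0.1816], E[r] = 2.1191, γ^t·E[r] = 1.716504, running G = 4.824316
t=3: π = [0.2124, 0.2981, 0.3042, 0.1853], E[r] = 2.1426, γ^t·E[r] = 1.561939, running G = 6.386256
t=4: π = [0.2127, 0.2987, 0.3031, 0.1854], E[r] = 2.1400, γ^t·E[r] = 1.404044, running G = 7.790299
t=5: π = [0.2127, 0.2986, 0.3032, 0.1855], E[r] = 2.1404, γ^t·E[r] = 1.263858, running G = 9.054157
t=6: π = [0.2127, 0.2986, 0.3032, 0.1855], E[r] = 2.1403, γ^t·E[r] = 1.137426, running G = 10.191584

G = 10.1916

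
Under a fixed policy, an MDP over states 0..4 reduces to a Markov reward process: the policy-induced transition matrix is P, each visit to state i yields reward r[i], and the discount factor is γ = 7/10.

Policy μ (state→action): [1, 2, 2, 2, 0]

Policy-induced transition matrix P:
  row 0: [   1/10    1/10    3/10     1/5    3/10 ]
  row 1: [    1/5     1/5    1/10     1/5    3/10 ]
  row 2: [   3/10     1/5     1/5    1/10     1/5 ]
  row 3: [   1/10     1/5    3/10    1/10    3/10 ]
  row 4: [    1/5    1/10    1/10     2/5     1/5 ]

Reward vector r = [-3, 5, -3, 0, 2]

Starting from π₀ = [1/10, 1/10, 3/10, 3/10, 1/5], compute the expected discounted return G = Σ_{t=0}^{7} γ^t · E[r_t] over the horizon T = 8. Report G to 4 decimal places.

G = 0.0271

t=0: π = [0.1000, 0.1000, 0.3000, 0.3000, 0.2000], E[r] = -0.3000, γ^t·E[r] = -0.300000, running G = -0.300000
t=1: π = [0.1900, 0.1700, 0.2100, 0.1800, 0.2500], E[r] = 0.1500, γ^t·E[r] = 0.105000, running G = -0.195000
t=2: π = [0.1840, 0.1560, 0.1950, 0.2110, 0.2540], E[r] = 0.1510, γ^t·E[r] = 0.073990, running G = -0.121010
t=3: π = [0.1800, 0.1562, 0.1985, 0.2102, 0.2551], E[r] = 0.1557, γ^t·E[r] = 0.053405, running G = -0.067605
t=4: π = [0.1808, 0.1565, 0.1979, 0.2102, 0.2546], E[r] = 0.1556, γ^t·E[r] = 0.037352, running G = -0.030253
t=5: π = [0.1807, 0.1565, 0.1980, 0.2101, 0.2547], E[r] = 0.1557, γ^t·E[r] = 0.026174, running G = -0.004079
t=6: π = [0.1807, 0.1565, 0.1980, 0.2101, 0.2547], E[r] = 0.1557, γ^t·E[r] = 0.018318, running G = 0.014239
t=7: π = [0.1807, 0.1565, 0.1980, 0.2101, 0.2547], E[r] = 0.1557, γ^t·E[r] = 0.012823, running G = 0.027062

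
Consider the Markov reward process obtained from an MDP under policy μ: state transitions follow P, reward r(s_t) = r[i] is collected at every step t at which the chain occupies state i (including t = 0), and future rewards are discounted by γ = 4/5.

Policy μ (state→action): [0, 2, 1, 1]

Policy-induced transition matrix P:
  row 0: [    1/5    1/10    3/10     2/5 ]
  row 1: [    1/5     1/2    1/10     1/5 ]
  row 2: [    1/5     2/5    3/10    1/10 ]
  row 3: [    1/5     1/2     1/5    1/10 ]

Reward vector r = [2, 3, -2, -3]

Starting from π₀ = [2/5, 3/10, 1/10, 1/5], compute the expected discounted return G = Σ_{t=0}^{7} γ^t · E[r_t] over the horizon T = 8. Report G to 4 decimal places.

G = 2.4723

t=0: π = [0.4000, 0.3000, 0.1000, 0.2000], E[r] = 0.9000, γ^t·E[r] = 0.900000, running G = 0.900000
t=1: π = [0.2000, 0.3300, 0.2200, 0.2500], E[r] = 0.2000, γ^t·E[r] = 0.160000, running G = 1.060000
t=2: π = [0.2000, 0.3980, 0.2090, 0.1930], E[r] = 0.5970, γ^t·E[r] = 0.382080, running G = 1.442080
t=3: π = [0.2000, 0.3991, 0.2011, 0.1998], E[r] = 0.5957, γ^t·E[r] = 0.304998, running G = 1.747078
t=4: π = [0.2000, 0.3999, 0.2002, 0.1999], E[r] = 0.5995, γ^t·E[r] = 0.245572, running G = 1.992650
t=5: π = [0.2000, 0.4000, 0.2000, 0.2000], E[r] = 0.5999, γ^t·E[r] = 0.196579, running G = 2.189229
t=6: π = [0.2000, 0.4000, 0.2000, 0.2000], E[r] = 0.6000, γ^t·E[r] = 0.157283, running G = 2.346512
t=7: π = [0.2000, 0.4000, 0.2000, 0.2000], E[r] = 0.6000, γ^t·E[r] = 0.125829, running G = 2.472340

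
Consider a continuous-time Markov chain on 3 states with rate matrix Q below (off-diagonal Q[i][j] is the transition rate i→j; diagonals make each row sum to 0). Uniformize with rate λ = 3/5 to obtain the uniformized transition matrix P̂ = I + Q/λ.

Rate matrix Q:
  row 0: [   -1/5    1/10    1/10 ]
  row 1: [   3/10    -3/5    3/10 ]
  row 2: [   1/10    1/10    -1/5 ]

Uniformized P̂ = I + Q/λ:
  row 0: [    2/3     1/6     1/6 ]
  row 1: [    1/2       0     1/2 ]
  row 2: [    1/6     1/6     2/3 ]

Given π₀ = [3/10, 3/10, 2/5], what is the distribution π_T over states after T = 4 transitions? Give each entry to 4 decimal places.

π = [0.4254, 0.1430, 0.4316]

t=0: π = [0.3000, 0.3000, 0.4000]
t=1: π = [0.4167, 0.1167, 0.4667]
t=2: π = [0.4139, 0.1472, 0.4389]
t=3: π = [0.4227, 0.1421, 0.4352]
t=4: π = [0.4254, 0.1430, 0.4316]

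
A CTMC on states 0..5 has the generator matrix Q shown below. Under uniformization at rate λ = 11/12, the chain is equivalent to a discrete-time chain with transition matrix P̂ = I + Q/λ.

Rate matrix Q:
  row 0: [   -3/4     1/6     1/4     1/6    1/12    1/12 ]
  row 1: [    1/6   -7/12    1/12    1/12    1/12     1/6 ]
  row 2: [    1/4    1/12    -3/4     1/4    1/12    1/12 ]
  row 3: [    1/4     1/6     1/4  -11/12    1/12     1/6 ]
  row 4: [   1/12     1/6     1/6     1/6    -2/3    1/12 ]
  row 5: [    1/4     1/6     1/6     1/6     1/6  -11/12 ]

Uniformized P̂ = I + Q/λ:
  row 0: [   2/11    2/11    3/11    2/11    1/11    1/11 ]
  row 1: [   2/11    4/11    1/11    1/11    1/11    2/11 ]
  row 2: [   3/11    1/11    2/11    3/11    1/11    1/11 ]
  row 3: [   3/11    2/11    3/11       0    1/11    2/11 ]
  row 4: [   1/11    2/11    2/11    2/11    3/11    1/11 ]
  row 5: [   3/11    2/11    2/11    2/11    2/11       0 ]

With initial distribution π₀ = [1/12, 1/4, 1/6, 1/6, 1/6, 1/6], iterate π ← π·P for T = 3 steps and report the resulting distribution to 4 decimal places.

t=0: π = [0.0833, 0.2500, 0.1667, 0.1667, 0.1667, 0.1667]
t=1: π = [0.2121, 0.2121, 0.1818, 0.1439, 0.1364, 0.1136]
t=2: π = [0.2094, 0.2039, 0.1949, 0.1529, 0.1260, 0.1129]
t=3: π = [0.2122, 0.2012, 0.1962, 0.1532, 0.1241, 0.1131]

π = [0.2122, 0.2012, 0.1962, 0.1532, 0.1241, 0.1131]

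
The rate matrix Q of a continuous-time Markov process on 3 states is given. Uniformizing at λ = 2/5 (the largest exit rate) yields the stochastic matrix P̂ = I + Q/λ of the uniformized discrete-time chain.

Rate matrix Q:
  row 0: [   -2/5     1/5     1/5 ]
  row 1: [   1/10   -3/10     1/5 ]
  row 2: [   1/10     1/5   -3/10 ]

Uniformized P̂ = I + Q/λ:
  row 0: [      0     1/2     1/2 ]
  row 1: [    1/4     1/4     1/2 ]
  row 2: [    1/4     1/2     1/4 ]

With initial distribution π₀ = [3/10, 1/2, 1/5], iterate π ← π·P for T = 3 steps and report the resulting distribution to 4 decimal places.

π = [0.1984, 0.3984, 0.4031]

t=0: π = [0.3000, 0.5000, 0.2000]
t=1: π = [0.1750, 0.3750, 0.4500]
t=2: π = [0.2063, 0.4063, 0.3875]
t=3: π = [0.1984, 0.3984, 0.4031]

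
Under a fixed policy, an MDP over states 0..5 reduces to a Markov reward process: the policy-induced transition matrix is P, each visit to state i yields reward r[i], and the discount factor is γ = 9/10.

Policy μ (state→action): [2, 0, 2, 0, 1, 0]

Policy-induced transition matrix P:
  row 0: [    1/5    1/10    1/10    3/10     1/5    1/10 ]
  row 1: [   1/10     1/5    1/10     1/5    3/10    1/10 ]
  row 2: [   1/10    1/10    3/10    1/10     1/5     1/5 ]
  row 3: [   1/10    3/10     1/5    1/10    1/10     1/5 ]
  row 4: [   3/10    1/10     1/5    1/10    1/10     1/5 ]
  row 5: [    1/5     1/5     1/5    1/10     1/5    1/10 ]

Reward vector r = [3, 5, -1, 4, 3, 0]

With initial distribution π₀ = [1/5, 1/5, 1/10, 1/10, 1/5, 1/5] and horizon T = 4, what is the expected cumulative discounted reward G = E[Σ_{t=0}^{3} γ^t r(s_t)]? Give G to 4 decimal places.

t=0: π = [0.2000, 0.2000, 0.1000, 0.1000, 0.2000, 0.2000], E[r] = 2.5000, γ^t·E[r] = 2.500000, running G = 2.500000
t=1: π = [0.1800, 0.1600, 0.1700, 0.1600, 0.1900, 0.1400], E[r] = 2.3800, γ^t·E[r] = 2.142000, running G = 4.642000
t=2: π = [0.1700, 0.1620, 0.1830, 0.1520, 0.1810, 0.1520], E[r] = 2.2880, γ^t·E[r] = 1.853280, running G = 6.495280
t=3: π = [0.1684, 0.1618, 0.1851, 0.1502, 0.1829, 0.1516], E[r] = 2.2786, γ^t·E[r] = 1.661099, running G = 8.156379

G = 8.1564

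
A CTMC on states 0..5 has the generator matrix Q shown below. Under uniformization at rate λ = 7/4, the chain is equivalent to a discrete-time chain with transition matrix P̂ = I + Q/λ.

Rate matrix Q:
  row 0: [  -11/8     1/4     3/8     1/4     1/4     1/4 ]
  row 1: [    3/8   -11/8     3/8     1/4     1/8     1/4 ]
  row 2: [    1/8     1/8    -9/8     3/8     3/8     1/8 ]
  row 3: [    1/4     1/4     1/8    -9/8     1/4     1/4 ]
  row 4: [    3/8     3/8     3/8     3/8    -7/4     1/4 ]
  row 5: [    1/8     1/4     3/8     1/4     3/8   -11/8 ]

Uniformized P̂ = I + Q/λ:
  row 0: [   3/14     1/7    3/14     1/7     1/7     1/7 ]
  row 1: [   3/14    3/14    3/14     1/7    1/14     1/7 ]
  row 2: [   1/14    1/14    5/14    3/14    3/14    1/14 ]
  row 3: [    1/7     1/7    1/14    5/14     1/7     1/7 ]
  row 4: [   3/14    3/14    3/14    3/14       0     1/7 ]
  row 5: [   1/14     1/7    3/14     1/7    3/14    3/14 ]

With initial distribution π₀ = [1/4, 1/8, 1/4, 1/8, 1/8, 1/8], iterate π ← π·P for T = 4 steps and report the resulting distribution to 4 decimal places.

π = [0.1487, 0.1479, 0.2145, 0.2139, 0.1378, 0.1373]

t=0: π = [0.2500, 0.1250, 0.2500, 0.1250, 0.1250, 0.1250]
t=1: π = [0.1518, 0.1429, 0.2321, 0.1964, 0.1429, 0.1339]
t=2: π = [0.1480, 0.1467, 0.2194, 0.2117, 0.1384, 0.1358]
t=3: π = [0.1484, 0.1475, 0.2154, 0.2138, 0.1380, 0.1369]
t=4: π = [0.1487, 0.1479, 0.2145, 0.2139, 0.1378, 0.1373]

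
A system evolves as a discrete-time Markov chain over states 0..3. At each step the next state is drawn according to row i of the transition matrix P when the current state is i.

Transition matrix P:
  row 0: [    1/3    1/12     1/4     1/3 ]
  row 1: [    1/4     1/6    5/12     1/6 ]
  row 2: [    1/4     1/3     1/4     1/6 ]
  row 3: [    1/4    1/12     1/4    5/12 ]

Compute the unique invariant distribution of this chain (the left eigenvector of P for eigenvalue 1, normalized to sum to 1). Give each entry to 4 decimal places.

π = [0.2727, 0.1667, 0.2778, 0.2828]

Balance equations π_j = Σ_i π_i·P[i][j]:
  π_0 = 1/3·π_0 + 1/4·π_1 + 1/4·π_2 + 1/4·π_3
  π_1 = 1/12·π_0 + 1/6·π_1 + 1/3·π_2 + 1/12·π_3
  π_2 = 1/4·π_0 + 5/12·π_1 + 1/4·π_2 + 1/4·π_3
  normalize: π_0 + π_1 + π_2 + π_3 = 1
Solving the linear system gives exactly π = [3/11, 1/6, 5/18, 28/99].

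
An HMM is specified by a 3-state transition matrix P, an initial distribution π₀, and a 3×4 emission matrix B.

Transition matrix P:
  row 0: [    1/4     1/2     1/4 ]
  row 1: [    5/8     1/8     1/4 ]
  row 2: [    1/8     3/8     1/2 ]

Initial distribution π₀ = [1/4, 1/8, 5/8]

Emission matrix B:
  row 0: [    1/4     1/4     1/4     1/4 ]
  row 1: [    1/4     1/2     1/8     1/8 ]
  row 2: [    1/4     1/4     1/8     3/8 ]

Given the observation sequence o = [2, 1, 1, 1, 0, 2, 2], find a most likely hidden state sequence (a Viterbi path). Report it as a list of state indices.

path = [0, 1, 0, 1, 0, 1, 0]

t=0: δ = [6.250e-02, 1.562e-02, 7.812e-02]  (obs o_0=2)
t=1: δ = [3.906e-03, 1.562e-02, 9.766e-03]  ψ = [0, 0, 2]  (obs o_1=1)
t=2: δ = [2.441e-03, 1.831e-03, 1.221e-03]  ψ = [1, 2, 2]  (obs o_2=1)
t=3: δ = [2.861e-04, 6.104e-04, 1.526e-04]  ψ = [1, 0, 0]  (obs o_3=1)
t=4: δ = [9.537e-05, 3.576e-05, 3.815e-05]  ψ = [1, 0, 1]  (obs o_4=0)
t=5: δ = [5.960e-06, 5.960e-06, 2.980e-06]  ψ = [0, 0, 0]  (obs o_5=2)
t=6: δ = [9.313e-07, 3.725e-07, 1.863e-07]  ψ = [1, 0, 0]  (obs o_6=2)
backtrack: best end state = 0; path = [0, 1, 0, 1, 0, 1, 0]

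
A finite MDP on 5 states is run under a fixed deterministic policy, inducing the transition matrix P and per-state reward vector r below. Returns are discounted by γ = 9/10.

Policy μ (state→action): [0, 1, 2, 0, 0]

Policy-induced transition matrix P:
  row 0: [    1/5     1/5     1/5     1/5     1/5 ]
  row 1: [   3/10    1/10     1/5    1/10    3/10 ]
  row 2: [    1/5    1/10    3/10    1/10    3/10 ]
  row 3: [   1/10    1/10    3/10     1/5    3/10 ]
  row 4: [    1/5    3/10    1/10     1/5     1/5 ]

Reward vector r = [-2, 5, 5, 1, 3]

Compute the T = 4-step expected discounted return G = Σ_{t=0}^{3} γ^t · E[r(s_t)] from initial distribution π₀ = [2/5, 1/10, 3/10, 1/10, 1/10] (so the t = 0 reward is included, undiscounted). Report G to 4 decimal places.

G = 7.5728

t=0: π = [0.4000, 0.1000, 0.3000, 0.1000, 0.1000], E[r] = 1.6000, γ^t·E[r] = 1.600000, running G = 1.600000
t=1: π = [0.2000, 0.1600, 0.2300, 0.1600, 0.2500], E[r] = 2.4600, γ^t·E[r] = 2.214000, running G = 3.814000
t=2: π = [0.2000, 0.1700, 0.2140, 0.1610, 0.2550], E[r] = 2.4460, γ^t·E[r] = 1.981260, running G = 5.795260
t=3: π = [0.2009, 0.1710, 0.2120, 0.1616, 0.2545], E[r] = 2.4383, γ^t·E[r] = 1.777521, running G = 7.572781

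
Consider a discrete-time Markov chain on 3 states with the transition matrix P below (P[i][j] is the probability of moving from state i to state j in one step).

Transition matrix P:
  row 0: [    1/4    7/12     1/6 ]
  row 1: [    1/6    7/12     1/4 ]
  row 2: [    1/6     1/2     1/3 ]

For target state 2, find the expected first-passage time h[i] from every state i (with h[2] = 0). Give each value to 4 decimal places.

h = [4.6452, 4.2581, 0.0000]

First-step conditioning: h[2] = 0; for i ≠ 2, h[i] = 1 + Σ_k P[i][k]·h[k].
  h[0] = 1 + 1/4·h[0] + 7/12·h[1]
  h[1] = 1 + 1/6·h[0] + 7/12·h[1]
Solving the 2×2 linear system over states ≠ 2 gives exactly h = [144/31, 132/31, 0] (h[2] = 0 is the target).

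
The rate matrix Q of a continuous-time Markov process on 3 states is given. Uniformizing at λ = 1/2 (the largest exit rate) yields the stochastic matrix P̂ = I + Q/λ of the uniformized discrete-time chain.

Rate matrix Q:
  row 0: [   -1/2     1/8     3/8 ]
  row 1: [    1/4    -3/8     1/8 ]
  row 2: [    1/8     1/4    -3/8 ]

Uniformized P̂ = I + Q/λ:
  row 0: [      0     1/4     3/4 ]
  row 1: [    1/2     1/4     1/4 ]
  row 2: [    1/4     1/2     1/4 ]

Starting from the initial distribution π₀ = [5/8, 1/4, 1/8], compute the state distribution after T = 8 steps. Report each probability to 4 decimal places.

t=0: π = [0.6250, 0.2500, 0.1250]
t=1: π = [0.1563, 0.2813, 0.5625]
t=2: π = [0.2813, 0.3906, 0.3281]
t=3: π = [0.2773, 0.3320, 0.3906]
t=4: π = [0.2637, 0.3477, 0.3887]
t=5: π = [0.2710, 0.3472, 0.3818]
t=6: π = [0.2690, 0.3455, 0.3855]
t=7: π = [0.2691, 0.3464, 0.3845]
t=8: π = [0.2693, 0.3461, 0.3846]

π = [0.2693, 0.3461, 0.3846]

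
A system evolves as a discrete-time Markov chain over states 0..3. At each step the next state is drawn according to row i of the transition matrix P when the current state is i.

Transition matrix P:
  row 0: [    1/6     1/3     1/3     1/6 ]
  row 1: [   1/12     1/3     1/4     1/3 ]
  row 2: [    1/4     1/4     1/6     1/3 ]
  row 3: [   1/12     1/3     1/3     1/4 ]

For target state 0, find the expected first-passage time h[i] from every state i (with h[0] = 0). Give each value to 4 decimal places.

First-step conditioning: h[0] = 0; for i ≠ 0, h[i] = 1 + Σ_k P[i][k]·h[k].
  h[1] = 1 + 1/3·h[1] + 1/4·h[2] + 1/3·h[3]
  h[2] = 1 + 1/4·h[1] + 1/6·h[2] + 1/3·h[3]
  h[3] = 1 + 1/3·h[1] + 1/3·h[2] + 1/4·h[3]
Solving the 3×3 linear system over states ≠ 0 gives exactly h = [0, 676/85, 572/85, 668/85] (h[0] = 0 is the target).

h = [0.0000, 7.9529, 6.7294, 7.8588]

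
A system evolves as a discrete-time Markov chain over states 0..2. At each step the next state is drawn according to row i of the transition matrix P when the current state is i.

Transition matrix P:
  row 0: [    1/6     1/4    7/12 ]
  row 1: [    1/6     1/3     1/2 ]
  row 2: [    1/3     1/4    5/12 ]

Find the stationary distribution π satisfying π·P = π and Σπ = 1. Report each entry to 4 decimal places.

π = [0.2468, 0.2727, 0.4805]

Balance equations π_j = Σ_i π_i·P[i][j]:
  π_0 = 1/6·π_0 + 1/6·π_1 + 1/3·π_2
  π_1 = 1/4·π_0 + 1/3·π_1 + 1/4·π_2
  normalize: π_0 + π_1 + π_2 = 1
Solving the linear system gives exactly π = [19/77, 3/11, 37/77].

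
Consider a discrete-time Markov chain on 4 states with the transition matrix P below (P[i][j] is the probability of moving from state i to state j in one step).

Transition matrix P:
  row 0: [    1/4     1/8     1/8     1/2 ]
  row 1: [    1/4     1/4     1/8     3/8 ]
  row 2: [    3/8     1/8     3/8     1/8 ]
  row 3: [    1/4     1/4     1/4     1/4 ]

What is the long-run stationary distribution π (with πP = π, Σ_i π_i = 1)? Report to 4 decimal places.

π = [0.2774, 0.1879, 0.2192, 0.3154]

Balance equations π_j = Σ_i π_i·P[i][j]:
  π_0 = 1/4·π_0 + 1/4·π_1 + 3/8·π_2 + 1/4·π_3
  π_1 = 1/8·π_0 + 1/4·π_1 + 1/8·π_2 + 1/4·π_3
  π_2 = 1/8·π_0 + 1/8·π_1 + 3/8·π_2 + 1/4·π_3
  normalize: π_0 + π_1 + π_2 + π_3 = 1
Solving the linear system gives exactly π = [124/447, 28/149, 98/447, 47/149].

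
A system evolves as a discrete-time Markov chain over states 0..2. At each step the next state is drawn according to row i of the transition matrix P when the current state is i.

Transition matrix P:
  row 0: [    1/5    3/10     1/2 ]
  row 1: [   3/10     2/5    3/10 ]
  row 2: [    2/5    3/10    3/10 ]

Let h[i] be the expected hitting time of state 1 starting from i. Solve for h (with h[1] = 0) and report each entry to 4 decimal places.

h = [3.3333, 0.0000, 3.3333]

First-step conditioning: h[1] = 0; for i ≠ 1, h[i] = 1 + Σ_k P[i][k]·h[k].
  h[0] = 1 + 1/5·h[0] + 1/2·h[2]
  h[2] = 1 + 2/5·h[0] + 3/10·h[2]
Solving the 2×2 linear system over states ≠ 1 gives exactly h = [10/3, 0, 10/3] (h[1] = 0 is the target).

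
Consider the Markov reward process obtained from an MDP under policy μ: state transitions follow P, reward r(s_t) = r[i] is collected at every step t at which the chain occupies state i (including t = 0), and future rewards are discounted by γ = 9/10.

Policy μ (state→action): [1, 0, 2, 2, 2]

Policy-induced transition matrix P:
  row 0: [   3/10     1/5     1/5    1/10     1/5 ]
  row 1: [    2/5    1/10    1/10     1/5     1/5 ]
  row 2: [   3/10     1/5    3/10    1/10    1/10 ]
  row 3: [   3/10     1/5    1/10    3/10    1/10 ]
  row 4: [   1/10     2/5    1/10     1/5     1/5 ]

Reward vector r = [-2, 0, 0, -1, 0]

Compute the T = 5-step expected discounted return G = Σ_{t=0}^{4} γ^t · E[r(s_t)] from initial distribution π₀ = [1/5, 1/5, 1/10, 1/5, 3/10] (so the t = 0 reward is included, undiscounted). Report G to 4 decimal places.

G = -2.8906

t=0: π = [0.2000, 0.2000, 0.1000, 0.2000, 0.3000], E[r] = -0.6000, γ^t·E[r] = -0.600000, running G = -0.600000
t=1: π = [0.2600, 0.2400, 0.1400, 0.1900, 0.1700], E[r] = -0.7100, γ^t·E[r] = -0.639000, running G = -1.239000
t=2: π = [0.2900, 0.2100, 0.1540, 0.1790, 0.1670], E[r] = -0.7590, γ^t·E[r] = -0.614790, running G = -1.853790
t=3: π = [0.2876, 0.2124, 0.1598, 0.1735, 0.1667], E[r] = -0.7487, γ^t·E[r] = -0.545802, running G = -2.399592
t=4: π = [0.2879, 0.2121, 0.1607, 0.1726, 0.1667], E[r] = -0.7484, γ^t·E[r] = -0.491032, running G = -2.890624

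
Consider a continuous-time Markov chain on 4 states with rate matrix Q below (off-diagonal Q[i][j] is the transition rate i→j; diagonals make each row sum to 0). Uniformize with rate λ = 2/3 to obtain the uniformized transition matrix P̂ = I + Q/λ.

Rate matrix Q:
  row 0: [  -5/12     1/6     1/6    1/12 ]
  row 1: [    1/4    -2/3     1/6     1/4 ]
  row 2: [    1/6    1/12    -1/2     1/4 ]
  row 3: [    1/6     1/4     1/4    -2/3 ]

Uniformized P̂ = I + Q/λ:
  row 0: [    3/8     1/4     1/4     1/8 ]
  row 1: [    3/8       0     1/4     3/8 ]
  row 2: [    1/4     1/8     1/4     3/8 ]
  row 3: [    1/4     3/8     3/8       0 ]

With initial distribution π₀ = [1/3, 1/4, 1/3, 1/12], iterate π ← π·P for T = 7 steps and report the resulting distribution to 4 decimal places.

π = [0.3135, 0.1936, 0.2769, 0.2160]

t=0: π = [0.3333, 0.2500, 0.3333, 0.0833]
t=1: π = [0.3229, 0.1563, 0.2604, 0.2604]
t=2: π = [0.3099, 0.2109, 0.2826, 0.1966]
t=3: π = [0.3151, 0.1865, 0.2746, 0.2238]
t=4: π = [0.3127, 0.1970, 0.2780, 0.2123]
t=5: π = [0.3137, 0.1925, 0.2765, 0.2172]
t=6: π = [0.3133, 0.1945, 0.2772, 0.2151]
t=7: π = [0.3135, 0.1936, 0.2769, 0.2160]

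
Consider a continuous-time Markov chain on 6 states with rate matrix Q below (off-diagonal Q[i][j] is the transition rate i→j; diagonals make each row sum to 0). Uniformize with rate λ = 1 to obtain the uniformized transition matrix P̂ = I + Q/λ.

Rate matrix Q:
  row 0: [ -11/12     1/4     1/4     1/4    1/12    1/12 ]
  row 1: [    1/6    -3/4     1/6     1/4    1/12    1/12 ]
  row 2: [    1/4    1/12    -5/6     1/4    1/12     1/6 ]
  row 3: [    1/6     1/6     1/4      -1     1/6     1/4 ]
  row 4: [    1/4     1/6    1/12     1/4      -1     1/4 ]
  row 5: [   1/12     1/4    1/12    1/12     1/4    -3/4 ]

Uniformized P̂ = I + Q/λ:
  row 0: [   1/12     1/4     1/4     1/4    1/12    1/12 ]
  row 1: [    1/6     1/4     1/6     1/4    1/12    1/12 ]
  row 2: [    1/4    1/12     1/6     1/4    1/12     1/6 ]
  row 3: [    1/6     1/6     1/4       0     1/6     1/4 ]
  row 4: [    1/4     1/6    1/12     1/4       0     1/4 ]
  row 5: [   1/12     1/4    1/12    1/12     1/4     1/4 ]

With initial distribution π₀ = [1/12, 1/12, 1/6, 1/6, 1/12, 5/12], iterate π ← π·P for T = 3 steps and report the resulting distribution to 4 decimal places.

π = [0.1611, 0.1986, 0.1706, 0.1749, 0.1187, 0.1761]

t=0: π = [0.0833, 0.0833, 0.1667, 0.1667, 0.0833, 0.4167]
t=1: π = [0.1458, 0.2014, 0.1458, 0.1389, 0.1597, 0.2083]
t=2: π = [0.1626, 0.2008, 0.1597, 0.1806, 0.1163, 0.1800]
t=3: π = [0.1611, 0.1986, 0.1706, 0.1749, 0.1187, 0.1761]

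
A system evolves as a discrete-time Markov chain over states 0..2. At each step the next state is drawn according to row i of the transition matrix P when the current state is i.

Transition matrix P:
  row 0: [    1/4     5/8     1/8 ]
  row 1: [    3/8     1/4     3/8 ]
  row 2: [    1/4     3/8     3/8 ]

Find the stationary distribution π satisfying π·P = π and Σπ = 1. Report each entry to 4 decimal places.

π = [0.3000, 0.4000, 0.3000]

Balance equations π_j = Σ_i π_i·P[i][j]:
  π_0 = 1/4·π_0 + 3/8·π_1 + 1/4·π_2
  π_1 = 5/8·π_0 + 1/4·π_1 + 3/8·π_2
  normalize: π_0 + π_1 + π_2 = 1
Solving the linear system gives exactly π = [3/10, 2/5, 3/10].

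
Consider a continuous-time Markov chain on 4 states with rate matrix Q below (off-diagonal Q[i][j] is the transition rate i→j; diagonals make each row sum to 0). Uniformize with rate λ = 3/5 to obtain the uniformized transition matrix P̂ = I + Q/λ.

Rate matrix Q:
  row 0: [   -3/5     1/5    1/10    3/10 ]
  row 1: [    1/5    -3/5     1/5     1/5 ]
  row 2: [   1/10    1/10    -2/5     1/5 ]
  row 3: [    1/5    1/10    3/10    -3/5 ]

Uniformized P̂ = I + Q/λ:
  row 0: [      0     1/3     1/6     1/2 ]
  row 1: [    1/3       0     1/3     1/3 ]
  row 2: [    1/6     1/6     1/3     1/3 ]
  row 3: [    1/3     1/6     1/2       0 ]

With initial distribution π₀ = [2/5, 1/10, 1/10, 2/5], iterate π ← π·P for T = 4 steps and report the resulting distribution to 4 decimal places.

t=0: π = [0.4000, 0.1000, 0.1000, 0.4000]
t=1: π = [0.1833, 0.2167, 0.3333, 0.2667]
t=2: π = [0.2167, 0.1611, 0.3472, 0.2750]
t=3: π = [0.2032, 0.1759, 0.3431, 0.2778]
t=4: π = [0.2084, 0.1712, 0.3458, 0.2746]

π = [0.2084, 0.1712, 0.3458, 0.2746]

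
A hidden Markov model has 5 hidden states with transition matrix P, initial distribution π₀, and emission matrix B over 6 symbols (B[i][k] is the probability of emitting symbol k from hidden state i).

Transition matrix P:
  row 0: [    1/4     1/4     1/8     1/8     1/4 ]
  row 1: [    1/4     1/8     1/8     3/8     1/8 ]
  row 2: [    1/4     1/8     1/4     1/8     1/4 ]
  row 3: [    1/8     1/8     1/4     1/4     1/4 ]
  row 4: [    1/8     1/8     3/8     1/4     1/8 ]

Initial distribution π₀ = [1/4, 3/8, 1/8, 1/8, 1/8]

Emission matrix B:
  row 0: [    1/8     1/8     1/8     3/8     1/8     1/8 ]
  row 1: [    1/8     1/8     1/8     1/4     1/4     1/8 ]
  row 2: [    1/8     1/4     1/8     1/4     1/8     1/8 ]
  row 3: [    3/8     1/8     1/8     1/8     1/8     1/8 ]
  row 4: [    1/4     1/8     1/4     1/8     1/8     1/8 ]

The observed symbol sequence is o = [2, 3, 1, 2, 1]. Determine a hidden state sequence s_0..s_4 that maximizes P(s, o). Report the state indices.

path = [4, 2, 2, 4, 2]

t=0: δ = [3.125e-02, 4.688e-02, 1.562e-02, 1.562e-02, 3.125e-02]  (obs o_0=2)
t=1: δ = [4.395e-03, 1.953e-03, 2.930e-03, 2.197e-03, 9.766e-04]  ψ = [1, 0, 4, 1, 0]  (obs o_1=3)
t=2: δ = [1.373e-04, 1.373e-04, 1.831e-04, 9.155e-05, 1.373e-04]  ψ = [0, 0, 2, 1, 0]  (obs o_2=1)
t=3: δ = [5.722e-06, 4.292e-06, 6.437e-06, 6.437e-06, 1.144e-05]  ψ = [2, 0, 4, 1, 2]  (obs o_3=2)
t=4: δ = [2.012e-07, 1.788e-07, 1.073e-06, 3.576e-07, 2.012e-07]  ψ = [2, 0, 4, 4, 2]  (obs o_4=1)
backtrack: best end state = 2; path = [4, 2, 2, 4, 2]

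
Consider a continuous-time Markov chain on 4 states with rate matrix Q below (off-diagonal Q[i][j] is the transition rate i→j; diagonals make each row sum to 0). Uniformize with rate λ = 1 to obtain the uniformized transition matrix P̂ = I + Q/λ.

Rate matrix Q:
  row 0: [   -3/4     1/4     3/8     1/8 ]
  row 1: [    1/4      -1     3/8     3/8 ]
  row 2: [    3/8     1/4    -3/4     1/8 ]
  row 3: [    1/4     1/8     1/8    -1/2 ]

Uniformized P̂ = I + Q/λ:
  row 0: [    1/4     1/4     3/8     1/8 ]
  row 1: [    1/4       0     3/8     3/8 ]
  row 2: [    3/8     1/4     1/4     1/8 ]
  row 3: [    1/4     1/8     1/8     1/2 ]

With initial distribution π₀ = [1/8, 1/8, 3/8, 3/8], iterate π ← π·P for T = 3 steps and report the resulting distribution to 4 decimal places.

t=0: π = [0.1250, 0.1250, 0.3750, 0.3750]
t=1: π = [0.2969, 0.1719, 0.2344, 0.2969]
t=2: π = [0.2793, 0.1699, 0.2715, 0.2793]
t=3: π = [0.2839, 0.1726, 0.2712, 0.2722]

π = [0.2839, 0.1726, 0.2712, 0.2722]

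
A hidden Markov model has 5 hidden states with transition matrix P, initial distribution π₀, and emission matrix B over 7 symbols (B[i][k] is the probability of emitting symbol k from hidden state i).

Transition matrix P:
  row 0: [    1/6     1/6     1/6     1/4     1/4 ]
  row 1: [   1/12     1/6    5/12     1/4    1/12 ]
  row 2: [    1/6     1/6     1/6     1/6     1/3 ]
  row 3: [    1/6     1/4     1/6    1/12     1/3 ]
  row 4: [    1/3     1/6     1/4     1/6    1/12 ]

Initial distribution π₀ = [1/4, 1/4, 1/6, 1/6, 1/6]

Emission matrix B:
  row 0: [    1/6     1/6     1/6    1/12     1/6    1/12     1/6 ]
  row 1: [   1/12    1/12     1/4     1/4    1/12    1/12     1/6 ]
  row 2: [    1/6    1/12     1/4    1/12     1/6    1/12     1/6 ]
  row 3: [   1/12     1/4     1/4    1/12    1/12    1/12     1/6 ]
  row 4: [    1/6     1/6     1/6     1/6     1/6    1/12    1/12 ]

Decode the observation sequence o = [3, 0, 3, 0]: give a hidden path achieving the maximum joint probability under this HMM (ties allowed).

path = [1, 2, 4, 0]

t=0: δ = [2.083e-02, 6.250e-02, 1.389e-02, 1.389e-02, 2.778e-02]  (obs o_0=3)
t=1: δ = [1.543e-03, 8.681e-04, 4.340e-03, 1.302e-03, 8.681e-04]  ψ = [4, 1, 1, 1, 0]  (obs o_1=0)
t=2: δ = [6.028e-05, 1.808e-04, 6.028e-05, 6.028e-05, 2.411e-04]  ψ = [2, 2, 2, 2, 2]  (obs o_2=3)
t=3: δ = [1.340e-05, 3.349e-06, 1.256e-05, 3.768e-06, 3.349e-06]  ψ = [4, 4, 1, 1, 2]  (obs o_3=0)
backtrack: best end state = 0; path = [1, 2, 4, 0]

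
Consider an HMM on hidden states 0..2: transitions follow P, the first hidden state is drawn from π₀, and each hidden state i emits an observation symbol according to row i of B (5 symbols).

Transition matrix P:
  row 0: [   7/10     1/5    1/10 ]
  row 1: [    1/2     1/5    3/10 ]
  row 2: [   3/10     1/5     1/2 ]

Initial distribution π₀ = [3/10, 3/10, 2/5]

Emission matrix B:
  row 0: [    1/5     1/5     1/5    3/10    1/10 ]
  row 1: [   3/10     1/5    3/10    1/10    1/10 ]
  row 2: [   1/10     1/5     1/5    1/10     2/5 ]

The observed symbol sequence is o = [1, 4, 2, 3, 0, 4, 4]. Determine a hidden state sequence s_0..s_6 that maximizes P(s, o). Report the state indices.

t=0: δ = [6.000e-02, 6.000e-02, 8.000e-02]  (obs o_0=1)
t=1: δ = [4.200e-03, 1.600e-03, 1.600e-02]  ψ = [0, 2, 2]  (obs o_1=4)
t=2: δ = [9.600e-04, 9.600e-04, 1.600e-03]  ψ = [2, 2, 2]  (obs o_2=2)
t=3: δ = [2.016e-04, 3.200e-05, 8.000e-05]  ψ = [0, 2, 2]  (obs o_3=3)
t=4: δ = [2.822e-05, 1.210e-05, 4.000e-06]  ψ = [0, 0, 2]  (obs o_4=0)
t=5: δ = [1.976e-06, 5.645e-07, 1.452e-06]  ψ = [0, 0, 1]  (obs o_5=4)
t=6: δ = [1.383e-07, 3.951e-08, 2.903e-07]  ψ = [0, 0, 2]  (obs o_6=4)
backtrack: best end state = 2; path = [2, 2, 0, 0, 1, 2, 2]

path = [2, 2, 0, 0, 1, 2, 2]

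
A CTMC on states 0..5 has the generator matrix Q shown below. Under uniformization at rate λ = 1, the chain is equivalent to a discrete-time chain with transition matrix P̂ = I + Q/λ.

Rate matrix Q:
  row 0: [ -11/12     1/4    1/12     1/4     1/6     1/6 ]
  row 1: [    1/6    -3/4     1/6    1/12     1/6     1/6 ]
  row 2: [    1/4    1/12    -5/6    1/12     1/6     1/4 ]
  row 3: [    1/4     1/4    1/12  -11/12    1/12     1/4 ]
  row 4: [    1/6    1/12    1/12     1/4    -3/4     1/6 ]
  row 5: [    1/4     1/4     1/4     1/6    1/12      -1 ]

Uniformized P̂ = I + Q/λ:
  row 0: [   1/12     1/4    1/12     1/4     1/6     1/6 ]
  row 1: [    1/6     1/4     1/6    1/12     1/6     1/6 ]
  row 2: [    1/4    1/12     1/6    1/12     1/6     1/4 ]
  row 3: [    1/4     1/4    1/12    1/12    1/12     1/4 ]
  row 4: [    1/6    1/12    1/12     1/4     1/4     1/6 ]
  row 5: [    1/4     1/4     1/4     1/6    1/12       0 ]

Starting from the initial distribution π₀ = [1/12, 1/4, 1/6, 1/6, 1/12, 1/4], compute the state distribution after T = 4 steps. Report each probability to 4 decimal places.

π = [0.1889, 0.2013, 0.1389, 0.1540, 0.1530, 0.1638]

t=0: π = [0.0833, 0.2500, 0.1667, 0.1667, 0.0833, 0.2500]
t=1: π = [0.2083, 0.2083, 0.1597, 0.1319, 0.1389, 0.1528]
t=2: π = [0.1863, 0.2002, 0.1395, 0.1539, 0.1545, 0.1655]
t=3: π = [0.1894, 0.2010, 0.1392, 0.1539, 0.1529, 0.1635]
t=4: π = [0.1889, 0.2013, 0.1389, 0.1540, 0.1530, 0.1638]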